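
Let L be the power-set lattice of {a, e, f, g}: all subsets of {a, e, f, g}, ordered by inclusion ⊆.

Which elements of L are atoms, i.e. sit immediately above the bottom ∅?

{a}, {e}, {f}, {g}

The atoms are exactly the elements that cover ∅: {a}, {e}, {f}, {g}.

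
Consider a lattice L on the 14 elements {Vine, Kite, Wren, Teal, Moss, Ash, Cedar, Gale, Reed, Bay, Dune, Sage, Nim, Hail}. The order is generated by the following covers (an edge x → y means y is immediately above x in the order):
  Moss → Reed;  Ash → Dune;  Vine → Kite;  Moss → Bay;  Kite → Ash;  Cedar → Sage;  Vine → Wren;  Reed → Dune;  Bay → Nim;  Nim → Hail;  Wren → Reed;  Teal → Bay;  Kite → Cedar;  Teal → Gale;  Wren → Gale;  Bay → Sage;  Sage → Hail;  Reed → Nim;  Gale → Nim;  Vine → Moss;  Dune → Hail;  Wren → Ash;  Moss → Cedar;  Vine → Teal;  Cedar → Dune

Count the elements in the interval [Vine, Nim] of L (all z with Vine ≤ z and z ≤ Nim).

The interval [Vine, Nim] = {Bay, Gale, Moss, Nim, Reed, Teal, Vine, Wren}, which has 8 elements.

8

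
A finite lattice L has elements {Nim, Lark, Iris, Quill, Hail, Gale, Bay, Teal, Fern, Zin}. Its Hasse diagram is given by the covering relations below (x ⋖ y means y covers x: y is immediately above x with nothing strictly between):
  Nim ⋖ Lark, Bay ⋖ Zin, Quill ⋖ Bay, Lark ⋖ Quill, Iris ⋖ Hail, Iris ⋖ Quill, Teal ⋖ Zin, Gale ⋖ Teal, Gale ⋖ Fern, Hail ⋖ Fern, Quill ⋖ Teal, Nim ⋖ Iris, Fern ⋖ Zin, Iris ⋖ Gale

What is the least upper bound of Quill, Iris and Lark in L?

Common upper bounds of {Quill, Iris, Lark}: Bay, Quill, Teal, Zin.
The least among these is Quill.

Quill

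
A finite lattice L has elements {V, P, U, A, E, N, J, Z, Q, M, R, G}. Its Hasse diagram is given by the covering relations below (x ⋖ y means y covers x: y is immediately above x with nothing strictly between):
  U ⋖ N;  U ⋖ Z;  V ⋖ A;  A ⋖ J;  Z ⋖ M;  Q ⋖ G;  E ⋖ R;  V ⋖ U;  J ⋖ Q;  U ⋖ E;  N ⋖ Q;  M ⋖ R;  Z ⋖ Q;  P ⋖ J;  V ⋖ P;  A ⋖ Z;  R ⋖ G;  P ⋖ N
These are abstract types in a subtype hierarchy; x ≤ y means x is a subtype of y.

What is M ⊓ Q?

Common lower bounds of {M, Q}: A, U, V, Z.
The greatest among these is Z.

Z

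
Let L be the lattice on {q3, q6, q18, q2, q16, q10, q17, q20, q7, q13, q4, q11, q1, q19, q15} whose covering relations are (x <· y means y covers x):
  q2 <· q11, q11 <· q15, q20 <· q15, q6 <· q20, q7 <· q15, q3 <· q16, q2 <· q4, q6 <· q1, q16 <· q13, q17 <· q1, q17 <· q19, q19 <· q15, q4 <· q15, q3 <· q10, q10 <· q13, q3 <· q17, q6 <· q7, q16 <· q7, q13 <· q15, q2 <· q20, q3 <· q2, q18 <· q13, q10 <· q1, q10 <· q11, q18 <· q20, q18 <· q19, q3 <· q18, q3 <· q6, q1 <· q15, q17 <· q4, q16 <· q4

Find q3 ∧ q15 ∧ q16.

Common lower bounds of {q3, q15, q16}: q3.
The greatest among these is q3.

q3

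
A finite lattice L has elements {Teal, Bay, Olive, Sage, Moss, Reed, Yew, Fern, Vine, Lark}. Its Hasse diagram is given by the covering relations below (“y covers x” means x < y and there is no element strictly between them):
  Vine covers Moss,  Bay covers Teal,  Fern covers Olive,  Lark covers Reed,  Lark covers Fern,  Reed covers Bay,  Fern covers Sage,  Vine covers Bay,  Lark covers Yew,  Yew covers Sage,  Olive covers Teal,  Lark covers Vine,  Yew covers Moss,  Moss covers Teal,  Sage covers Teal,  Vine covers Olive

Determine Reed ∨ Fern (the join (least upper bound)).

Common upper bounds of {Reed, Fern}: Lark.
The least among these is Lark.

Lark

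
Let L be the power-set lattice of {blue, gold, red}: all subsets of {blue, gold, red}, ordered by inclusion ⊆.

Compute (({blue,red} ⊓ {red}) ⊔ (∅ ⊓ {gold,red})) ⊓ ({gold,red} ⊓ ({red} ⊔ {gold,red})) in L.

{red}

{blue,red} ∧ {red} = {red}
∅ ∧ {gold,red} = ∅
{red} ∨ ∅ = {red}
{red} ∨ {gold,red} = {gold,red}
{gold,red} ∧ {gold,red} = {gold,red}
{red} ∧ {gold,red} = {red}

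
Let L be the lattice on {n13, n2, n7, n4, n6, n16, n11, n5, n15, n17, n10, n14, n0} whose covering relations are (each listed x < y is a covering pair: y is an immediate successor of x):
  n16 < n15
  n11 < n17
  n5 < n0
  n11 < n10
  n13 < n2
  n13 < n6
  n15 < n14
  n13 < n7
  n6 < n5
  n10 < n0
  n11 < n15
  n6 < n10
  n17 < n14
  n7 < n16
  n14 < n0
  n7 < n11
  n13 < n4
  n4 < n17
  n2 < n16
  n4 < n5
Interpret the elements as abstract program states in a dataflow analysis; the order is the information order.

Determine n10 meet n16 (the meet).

n7

Common lower bounds of {n10, n16}: n13, n7.
The greatest among these is n7.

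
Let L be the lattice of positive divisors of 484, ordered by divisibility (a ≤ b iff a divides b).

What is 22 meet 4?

In the divisibility order, the meet is the greatest common divisor: gcd(22, 4) = 2.

2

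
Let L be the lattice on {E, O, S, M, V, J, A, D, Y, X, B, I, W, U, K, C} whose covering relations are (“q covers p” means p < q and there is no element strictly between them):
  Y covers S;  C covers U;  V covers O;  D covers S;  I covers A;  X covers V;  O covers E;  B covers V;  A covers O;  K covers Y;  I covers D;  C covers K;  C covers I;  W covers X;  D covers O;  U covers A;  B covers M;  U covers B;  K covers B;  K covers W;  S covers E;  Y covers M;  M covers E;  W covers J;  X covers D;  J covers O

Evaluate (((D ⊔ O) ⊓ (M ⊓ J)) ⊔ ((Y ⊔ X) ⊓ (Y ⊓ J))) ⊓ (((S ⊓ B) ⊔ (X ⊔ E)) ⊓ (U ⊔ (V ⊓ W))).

D ∨ O = D
M ∧ J = E
D ∧ E = E
Y ∨ X = K
Y ∧ J = E
K ∧ E = E
E ∨ E = E
S ∧ B = E
X ∨ E = X
E ∨ X = X
V ∧ W = V
U ∨ V = U
X ∧ U = V
E ∧ V = E

E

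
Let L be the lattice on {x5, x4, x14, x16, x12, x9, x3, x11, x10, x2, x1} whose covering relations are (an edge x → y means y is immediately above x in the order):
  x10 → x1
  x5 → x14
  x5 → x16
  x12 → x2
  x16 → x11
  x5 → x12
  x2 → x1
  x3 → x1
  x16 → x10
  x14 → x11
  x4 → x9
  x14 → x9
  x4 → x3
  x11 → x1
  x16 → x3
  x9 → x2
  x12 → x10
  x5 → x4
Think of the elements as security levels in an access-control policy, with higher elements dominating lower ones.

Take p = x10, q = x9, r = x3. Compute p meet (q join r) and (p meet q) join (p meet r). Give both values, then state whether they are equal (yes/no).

x10; x16; no

q join r = x1, so p meet (q join r) = x10 meet x1 = x10.
p meet q = x5 and p meet r = x16, so (p meet q) join (p meet r) = x5 join x16 = x16.
Equal: no.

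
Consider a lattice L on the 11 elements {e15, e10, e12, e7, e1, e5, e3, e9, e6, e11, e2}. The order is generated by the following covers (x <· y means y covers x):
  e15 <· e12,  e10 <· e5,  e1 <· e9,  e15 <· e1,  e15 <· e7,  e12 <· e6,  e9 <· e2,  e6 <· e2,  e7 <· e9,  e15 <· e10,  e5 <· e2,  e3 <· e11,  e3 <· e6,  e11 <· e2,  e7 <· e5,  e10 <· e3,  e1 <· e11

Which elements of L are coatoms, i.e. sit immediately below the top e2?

e11, e5, e6, e9

The coatoms are exactly the elements covered by e2: e11, e5, e6, e9.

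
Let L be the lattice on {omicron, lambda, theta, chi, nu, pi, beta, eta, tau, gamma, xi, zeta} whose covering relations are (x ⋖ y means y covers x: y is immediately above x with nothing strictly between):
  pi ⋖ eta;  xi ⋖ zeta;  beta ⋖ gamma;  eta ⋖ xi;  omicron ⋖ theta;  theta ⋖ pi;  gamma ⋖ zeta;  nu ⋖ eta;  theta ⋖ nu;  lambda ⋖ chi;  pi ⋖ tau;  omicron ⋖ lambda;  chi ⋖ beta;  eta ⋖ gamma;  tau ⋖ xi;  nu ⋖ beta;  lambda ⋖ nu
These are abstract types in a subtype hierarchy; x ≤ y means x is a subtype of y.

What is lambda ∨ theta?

Common upper bounds of {lambda, theta}: beta, eta, gamma, nu, xi, zeta.
The least among these is nu.

nu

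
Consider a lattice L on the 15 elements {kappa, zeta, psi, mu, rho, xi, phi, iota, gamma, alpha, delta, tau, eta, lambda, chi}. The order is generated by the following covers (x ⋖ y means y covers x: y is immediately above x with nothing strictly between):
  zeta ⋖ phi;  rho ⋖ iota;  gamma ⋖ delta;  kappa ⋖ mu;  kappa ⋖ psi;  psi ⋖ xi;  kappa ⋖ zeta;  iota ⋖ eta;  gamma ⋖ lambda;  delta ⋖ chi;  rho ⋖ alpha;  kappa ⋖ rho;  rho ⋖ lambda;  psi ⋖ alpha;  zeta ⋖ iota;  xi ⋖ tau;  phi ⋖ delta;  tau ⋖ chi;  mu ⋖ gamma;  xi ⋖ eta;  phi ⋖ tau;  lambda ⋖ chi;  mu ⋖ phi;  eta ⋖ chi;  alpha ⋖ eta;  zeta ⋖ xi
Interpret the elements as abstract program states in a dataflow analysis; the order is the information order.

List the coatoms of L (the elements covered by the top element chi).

delta, eta, lambda, tau

The coatoms are exactly the elements covered by chi: delta, eta, lambda, tau.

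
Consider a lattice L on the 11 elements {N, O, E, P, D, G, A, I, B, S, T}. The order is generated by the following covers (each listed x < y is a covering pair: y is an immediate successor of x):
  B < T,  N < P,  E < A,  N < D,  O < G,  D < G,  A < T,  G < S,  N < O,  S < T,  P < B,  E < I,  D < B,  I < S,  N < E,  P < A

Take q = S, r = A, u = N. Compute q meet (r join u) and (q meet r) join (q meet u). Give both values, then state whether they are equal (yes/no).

E; E; yes

r join u = A, so q meet (r join u) = S meet A = E.
q meet r = E and q meet u = N, so (q meet r) join (q meet u) = E join N = E.
Equal: yes.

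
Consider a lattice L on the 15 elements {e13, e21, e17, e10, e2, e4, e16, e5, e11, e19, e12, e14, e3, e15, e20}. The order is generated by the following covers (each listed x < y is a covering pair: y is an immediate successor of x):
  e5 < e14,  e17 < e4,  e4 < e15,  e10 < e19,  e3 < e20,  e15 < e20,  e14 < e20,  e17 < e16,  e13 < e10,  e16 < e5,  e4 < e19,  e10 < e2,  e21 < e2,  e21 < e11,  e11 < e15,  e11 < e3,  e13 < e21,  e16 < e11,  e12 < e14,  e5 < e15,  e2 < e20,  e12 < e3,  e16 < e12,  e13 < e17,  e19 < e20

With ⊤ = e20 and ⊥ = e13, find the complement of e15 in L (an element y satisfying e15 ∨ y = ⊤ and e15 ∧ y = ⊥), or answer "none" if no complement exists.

Need y with e15 ∨ y = e20 and e15 ∧ y = e13.
Checking each element gives: e10.

e10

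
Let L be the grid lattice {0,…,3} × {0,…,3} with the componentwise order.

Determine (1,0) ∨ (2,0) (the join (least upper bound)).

In a product of chains, the join is componentwise max, giving (2,0).

(2,0)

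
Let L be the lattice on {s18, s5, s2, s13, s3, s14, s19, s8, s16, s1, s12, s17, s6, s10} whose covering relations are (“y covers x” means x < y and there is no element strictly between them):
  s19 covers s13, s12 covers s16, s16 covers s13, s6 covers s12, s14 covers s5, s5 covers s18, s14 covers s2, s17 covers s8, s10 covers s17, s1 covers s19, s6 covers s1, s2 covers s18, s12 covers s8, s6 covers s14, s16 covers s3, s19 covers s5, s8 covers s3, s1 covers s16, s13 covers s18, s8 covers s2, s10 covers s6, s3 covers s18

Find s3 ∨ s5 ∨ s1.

s1

Common upper bounds of {s3, s5, s1}: s1, s10, s6.
The least among these is s1.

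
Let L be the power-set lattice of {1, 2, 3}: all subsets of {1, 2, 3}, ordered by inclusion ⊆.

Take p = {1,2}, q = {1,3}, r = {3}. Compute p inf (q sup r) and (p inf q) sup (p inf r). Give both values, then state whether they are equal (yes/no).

q sup r = {1,3}, so p inf (q sup r) = {1,2} inf {1,3} = {1}.
p inf q = {1} and p inf r = ∅, so (p inf q) sup (p inf r) = {1} sup ∅ = {1}.
Equal: yes.

{1}; {1}; yes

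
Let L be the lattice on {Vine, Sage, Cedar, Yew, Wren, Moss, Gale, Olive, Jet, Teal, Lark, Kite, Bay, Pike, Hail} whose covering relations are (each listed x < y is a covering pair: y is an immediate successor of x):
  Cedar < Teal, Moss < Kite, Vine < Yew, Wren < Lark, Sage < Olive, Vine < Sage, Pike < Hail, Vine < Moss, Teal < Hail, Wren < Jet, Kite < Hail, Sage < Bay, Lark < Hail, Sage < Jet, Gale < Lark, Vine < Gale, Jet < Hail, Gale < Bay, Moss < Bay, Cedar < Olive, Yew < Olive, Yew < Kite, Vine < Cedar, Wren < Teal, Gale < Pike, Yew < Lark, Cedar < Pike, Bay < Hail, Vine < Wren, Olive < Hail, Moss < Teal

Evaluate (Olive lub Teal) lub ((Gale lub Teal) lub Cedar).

Olive ∨ Teal = Hail
Gale ∨ Teal = Hail
Hail ∨ Cedar = Hail
Hail ∨ Hail = Hail

Hail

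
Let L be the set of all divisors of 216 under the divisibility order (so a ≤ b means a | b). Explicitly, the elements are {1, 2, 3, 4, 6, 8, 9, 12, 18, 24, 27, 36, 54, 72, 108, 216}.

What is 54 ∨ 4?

108

Common upper bounds of {54, 4}: 108, 216.
The least among these is 108.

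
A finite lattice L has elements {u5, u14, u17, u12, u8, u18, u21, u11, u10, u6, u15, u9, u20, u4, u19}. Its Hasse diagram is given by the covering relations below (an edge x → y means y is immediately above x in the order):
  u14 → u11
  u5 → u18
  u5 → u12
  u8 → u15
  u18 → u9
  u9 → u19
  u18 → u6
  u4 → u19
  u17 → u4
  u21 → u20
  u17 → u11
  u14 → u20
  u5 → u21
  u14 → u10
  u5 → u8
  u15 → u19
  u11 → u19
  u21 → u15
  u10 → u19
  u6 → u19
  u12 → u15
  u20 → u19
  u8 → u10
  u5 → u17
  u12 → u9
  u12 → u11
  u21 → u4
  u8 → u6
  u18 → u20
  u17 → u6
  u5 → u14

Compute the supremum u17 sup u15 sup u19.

Common upper bounds of {u17, u15, u19}: u19.
The least among these is u19.

u19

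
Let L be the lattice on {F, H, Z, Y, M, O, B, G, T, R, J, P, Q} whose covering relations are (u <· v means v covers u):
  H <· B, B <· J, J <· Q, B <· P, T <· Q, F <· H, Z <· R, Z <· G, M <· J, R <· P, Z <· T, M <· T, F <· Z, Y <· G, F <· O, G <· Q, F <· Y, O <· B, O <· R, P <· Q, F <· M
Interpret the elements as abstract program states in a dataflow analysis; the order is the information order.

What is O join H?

B

Common upper bounds of {O, H}: B, J, P, Q.
The least among these is B.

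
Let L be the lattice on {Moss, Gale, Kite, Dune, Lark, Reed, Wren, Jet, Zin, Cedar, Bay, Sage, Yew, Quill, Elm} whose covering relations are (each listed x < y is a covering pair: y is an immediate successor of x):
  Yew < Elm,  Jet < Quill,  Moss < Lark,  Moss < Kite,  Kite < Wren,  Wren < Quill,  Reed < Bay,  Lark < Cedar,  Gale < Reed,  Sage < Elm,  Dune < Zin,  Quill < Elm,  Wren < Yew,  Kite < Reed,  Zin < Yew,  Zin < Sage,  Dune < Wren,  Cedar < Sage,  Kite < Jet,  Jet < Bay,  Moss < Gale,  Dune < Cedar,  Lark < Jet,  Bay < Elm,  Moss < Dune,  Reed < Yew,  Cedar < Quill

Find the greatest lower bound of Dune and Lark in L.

Moss

Common lower bounds of {Dune, Lark}: Moss.
The greatest among these is Moss.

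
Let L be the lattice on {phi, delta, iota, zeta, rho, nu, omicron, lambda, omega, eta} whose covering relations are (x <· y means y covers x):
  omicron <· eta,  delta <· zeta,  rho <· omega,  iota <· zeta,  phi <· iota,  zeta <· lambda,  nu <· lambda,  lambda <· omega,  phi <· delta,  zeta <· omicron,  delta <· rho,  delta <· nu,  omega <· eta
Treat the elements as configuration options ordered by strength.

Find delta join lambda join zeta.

lambda

Common upper bounds of {delta, lambda, zeta}: eta, lambda, omega.
The least among these is lambda.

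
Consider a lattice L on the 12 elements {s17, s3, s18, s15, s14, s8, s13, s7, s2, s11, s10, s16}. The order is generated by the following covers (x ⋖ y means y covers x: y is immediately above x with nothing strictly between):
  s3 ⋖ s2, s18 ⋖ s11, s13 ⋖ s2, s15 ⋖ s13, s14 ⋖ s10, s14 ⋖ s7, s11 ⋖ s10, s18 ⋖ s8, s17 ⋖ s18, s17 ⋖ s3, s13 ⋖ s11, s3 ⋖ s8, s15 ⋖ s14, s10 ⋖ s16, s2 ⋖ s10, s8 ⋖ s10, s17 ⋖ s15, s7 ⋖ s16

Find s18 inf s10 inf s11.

s18

Common lower bounds of {s18, s10, s11}: s17, s18.
The greatest among these is s18.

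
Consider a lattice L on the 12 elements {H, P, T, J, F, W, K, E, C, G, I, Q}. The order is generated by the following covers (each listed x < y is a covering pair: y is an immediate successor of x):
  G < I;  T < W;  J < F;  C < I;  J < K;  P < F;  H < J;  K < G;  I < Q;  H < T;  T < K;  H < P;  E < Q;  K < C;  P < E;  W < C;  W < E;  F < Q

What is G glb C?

K

Common lower bounds of {G, C}: H, J, K, T.
The greatest among these is K.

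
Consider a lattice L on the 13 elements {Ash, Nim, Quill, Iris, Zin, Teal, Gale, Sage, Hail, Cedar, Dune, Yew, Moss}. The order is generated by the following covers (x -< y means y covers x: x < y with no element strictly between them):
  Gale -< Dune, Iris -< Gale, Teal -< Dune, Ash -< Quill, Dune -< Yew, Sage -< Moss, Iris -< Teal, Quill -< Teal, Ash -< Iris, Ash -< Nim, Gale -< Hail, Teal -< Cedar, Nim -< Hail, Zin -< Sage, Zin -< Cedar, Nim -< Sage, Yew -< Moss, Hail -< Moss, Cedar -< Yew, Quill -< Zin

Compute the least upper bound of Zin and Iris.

Cedar

Common upper bounds of {Zin, Iris}: Cedar, Moss, Yew.
The least among these is Cedar.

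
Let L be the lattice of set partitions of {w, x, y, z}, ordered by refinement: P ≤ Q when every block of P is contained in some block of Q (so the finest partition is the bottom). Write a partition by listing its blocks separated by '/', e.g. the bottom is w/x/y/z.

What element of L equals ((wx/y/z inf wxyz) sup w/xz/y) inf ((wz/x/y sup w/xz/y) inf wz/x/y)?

wx/y/z ∧ wxyz = wx/y/z
wx/y/z ∨ w/xz/y = wxz/y
wz/x/y ∨ w/xz/y = wxz/y
wxz/y ∧ wz/x/y = wz/x/y
wxz/y ∧ wz/x/y = wz/x/y

wz/x/y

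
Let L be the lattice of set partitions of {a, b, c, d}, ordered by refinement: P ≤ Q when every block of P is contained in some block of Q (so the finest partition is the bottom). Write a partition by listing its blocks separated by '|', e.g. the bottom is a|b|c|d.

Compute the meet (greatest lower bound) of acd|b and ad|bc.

Common lower bounds of {acd|b, ad|bc}: ad|b|c, a|b|c|d.
The greatest among these is ad|b|c.

ad|b|c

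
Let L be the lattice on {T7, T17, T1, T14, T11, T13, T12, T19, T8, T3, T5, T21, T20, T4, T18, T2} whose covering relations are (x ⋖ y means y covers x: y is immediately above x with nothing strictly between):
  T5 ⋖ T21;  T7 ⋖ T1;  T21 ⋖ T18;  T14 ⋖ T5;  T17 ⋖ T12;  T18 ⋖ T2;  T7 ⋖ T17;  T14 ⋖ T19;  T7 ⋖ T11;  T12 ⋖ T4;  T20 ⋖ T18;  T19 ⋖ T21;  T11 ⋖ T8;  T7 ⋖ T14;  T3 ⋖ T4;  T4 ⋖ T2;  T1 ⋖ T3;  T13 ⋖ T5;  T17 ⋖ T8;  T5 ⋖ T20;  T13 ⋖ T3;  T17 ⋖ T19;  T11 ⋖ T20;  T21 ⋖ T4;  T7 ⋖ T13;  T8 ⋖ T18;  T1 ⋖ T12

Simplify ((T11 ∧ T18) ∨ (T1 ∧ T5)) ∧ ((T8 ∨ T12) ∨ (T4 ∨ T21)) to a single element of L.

T11

T11 ∧ T18 = T11
T1 ∧ T5 = T7
T11 ∨ T7 = T11
T8 ∨ T12 = T2
T4 ∨ T21 = T4
T2 ∨ T4 = T2
T11 ∧ T2 = T11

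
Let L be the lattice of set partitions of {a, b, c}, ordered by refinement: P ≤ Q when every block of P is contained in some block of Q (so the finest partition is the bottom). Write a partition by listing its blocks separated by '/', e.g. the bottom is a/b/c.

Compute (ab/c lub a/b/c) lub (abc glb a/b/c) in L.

ab/c ∨ a/b/c = ab/c
abc ∧ a/b/c = a/b/c
ab/c ∨ a/b/c = ab/c

ab/c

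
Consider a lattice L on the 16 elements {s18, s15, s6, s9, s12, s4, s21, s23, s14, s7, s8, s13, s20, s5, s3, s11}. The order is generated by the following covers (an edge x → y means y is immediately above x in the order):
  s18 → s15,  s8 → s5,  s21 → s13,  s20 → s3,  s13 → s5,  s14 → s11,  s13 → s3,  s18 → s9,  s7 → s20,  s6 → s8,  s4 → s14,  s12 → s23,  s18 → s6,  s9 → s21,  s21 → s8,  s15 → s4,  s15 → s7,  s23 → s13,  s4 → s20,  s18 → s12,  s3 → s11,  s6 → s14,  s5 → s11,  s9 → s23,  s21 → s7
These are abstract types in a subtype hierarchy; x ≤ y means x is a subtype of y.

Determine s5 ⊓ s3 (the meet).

s13

Common lower bounds of {s5, s3}: s12, s13, s18, s21, s23, s9.
The greatest among these is s13.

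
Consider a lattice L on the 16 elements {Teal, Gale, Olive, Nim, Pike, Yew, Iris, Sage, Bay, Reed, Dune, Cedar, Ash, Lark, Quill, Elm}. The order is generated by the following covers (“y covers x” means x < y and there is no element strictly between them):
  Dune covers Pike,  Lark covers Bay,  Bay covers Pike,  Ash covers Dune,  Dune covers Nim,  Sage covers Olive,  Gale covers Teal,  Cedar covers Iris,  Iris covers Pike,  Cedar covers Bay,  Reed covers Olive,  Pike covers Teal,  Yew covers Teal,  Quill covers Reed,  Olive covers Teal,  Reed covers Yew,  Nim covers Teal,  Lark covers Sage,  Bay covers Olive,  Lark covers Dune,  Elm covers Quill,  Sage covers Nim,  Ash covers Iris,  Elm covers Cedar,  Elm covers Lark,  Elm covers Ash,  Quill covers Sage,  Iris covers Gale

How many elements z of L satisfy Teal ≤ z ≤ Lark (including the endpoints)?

The interval [Teal, Lark] = {Bay, Dune, Lark, Nim, Olive, Pike, Sage, Teal}, which has 8 elements.

8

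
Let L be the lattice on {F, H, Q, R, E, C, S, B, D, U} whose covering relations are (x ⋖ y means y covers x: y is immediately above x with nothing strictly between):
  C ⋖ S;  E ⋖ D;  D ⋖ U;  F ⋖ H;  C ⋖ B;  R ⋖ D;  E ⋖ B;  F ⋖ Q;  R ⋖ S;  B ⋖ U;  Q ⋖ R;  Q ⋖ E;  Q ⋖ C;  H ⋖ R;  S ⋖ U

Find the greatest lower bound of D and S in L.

R

Common lower bounds of {D, S}: F, H, Q, R.
The greatest among these is R.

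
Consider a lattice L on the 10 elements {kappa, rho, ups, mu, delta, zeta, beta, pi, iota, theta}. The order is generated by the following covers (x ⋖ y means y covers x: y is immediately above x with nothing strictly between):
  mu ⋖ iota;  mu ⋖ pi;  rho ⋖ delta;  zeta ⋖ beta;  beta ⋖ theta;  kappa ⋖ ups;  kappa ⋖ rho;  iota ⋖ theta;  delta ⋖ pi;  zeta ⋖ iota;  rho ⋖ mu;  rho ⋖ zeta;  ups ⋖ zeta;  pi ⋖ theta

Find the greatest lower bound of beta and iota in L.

zeta

Common lower bounds of {beta, iota}: kappa, rho, ups, zeta.
The greatest among these is zeta.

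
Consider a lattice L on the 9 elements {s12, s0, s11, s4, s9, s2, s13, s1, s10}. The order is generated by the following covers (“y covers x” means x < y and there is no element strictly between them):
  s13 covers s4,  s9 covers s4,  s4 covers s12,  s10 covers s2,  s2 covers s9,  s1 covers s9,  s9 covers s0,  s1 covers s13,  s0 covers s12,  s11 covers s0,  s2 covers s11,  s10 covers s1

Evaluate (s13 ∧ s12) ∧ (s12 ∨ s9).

s13 ∧ s12 = s12
s12 ∨ s9 = s9
s12 ∧ s9 = s12

s12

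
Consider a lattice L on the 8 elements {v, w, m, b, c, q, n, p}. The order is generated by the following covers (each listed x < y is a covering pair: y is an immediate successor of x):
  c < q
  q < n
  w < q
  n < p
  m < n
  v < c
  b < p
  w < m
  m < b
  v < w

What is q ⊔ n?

Common upper bounds of {q, n}: n, p.
The least among these is n.

n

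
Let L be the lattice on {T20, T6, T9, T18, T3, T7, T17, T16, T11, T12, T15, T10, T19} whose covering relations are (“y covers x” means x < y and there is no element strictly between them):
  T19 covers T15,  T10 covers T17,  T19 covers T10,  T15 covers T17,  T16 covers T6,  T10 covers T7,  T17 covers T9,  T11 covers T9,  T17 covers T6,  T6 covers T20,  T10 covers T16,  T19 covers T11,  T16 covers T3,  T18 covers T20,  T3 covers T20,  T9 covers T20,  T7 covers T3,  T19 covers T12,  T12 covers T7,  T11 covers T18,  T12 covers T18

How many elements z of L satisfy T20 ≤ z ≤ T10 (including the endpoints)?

8

The interval [T20, T10] = {T10, T16, T17, T20, T3, T6, T7, T9}, which has 8 elements.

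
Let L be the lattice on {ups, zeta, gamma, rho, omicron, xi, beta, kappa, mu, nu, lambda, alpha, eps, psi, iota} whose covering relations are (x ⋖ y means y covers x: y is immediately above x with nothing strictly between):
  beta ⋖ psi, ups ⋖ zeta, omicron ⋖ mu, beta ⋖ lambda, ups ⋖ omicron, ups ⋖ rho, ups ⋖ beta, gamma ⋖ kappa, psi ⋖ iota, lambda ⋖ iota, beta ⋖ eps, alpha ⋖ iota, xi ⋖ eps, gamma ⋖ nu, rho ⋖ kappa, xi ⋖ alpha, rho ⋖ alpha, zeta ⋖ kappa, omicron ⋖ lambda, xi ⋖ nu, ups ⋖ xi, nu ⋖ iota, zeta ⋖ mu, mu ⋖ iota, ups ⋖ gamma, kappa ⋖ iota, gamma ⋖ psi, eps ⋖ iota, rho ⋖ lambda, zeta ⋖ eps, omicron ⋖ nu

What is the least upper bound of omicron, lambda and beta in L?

Common upper bounds of {omicron, lambda, beta}: iota, lambda.
The least among these is lambda.

lambda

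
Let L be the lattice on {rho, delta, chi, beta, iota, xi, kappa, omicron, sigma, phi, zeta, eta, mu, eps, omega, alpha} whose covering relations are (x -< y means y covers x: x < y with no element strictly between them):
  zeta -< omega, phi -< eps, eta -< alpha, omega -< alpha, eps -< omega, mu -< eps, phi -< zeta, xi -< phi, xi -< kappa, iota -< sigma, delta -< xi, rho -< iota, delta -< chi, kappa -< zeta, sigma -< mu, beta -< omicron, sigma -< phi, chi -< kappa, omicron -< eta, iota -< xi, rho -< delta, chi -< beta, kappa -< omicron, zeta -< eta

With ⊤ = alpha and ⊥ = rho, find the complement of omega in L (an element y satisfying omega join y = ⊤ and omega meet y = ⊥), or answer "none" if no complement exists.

none

For every candidate y, either omega ∨ y ≠ alpha or omega ∧ y ≠ rho; no complement exists.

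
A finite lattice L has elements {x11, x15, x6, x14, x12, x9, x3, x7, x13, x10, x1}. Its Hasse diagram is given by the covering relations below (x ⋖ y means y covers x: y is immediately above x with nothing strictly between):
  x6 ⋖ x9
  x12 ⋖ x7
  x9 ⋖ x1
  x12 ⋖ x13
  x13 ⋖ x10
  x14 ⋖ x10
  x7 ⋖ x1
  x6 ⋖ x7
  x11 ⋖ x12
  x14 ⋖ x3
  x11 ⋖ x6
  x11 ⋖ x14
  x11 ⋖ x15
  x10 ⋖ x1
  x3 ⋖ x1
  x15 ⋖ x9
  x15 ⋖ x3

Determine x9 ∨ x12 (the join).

x1

Common upper bounds of {x9, x12}: x1.
The least among these is x1.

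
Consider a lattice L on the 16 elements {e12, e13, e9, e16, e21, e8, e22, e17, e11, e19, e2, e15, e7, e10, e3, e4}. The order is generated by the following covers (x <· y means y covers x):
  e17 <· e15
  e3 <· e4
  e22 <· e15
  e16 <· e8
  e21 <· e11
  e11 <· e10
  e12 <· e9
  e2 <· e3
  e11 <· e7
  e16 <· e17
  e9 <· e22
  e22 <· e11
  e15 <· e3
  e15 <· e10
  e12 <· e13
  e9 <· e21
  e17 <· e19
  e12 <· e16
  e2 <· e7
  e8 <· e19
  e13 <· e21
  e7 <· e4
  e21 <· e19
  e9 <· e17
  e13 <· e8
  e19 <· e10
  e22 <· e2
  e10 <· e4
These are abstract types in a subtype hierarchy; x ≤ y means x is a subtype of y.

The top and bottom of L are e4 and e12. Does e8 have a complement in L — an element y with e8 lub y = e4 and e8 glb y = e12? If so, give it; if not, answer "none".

e2

Need y with e8 ∨ y = e4 and e8 ∧ y = e12.
Checking each element gives: e2.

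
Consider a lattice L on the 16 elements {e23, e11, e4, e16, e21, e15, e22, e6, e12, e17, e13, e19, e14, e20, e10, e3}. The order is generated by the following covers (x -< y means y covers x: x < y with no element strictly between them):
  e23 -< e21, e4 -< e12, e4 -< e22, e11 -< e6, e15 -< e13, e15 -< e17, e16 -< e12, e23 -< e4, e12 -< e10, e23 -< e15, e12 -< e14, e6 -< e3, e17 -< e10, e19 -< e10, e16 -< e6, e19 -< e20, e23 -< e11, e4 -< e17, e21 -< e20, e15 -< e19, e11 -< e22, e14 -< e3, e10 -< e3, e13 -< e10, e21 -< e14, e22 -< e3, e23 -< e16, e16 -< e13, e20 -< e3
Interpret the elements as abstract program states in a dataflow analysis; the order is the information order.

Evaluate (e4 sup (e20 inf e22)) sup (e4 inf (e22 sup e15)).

e20 ∧ e22 = e23
e4 ∨ e23 = e4
e22 ∨ e15 = e3
e4 ∧ e3 = e4
e4 ∨ e4 = e4

e4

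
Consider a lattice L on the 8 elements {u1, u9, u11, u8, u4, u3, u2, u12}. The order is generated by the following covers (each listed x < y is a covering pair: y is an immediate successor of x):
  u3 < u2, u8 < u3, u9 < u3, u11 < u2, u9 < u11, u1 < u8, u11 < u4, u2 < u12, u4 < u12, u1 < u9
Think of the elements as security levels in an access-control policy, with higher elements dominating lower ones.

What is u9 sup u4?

Common upper bounds of {u9, u4}: u12, u4.
The least among these is u4.

u4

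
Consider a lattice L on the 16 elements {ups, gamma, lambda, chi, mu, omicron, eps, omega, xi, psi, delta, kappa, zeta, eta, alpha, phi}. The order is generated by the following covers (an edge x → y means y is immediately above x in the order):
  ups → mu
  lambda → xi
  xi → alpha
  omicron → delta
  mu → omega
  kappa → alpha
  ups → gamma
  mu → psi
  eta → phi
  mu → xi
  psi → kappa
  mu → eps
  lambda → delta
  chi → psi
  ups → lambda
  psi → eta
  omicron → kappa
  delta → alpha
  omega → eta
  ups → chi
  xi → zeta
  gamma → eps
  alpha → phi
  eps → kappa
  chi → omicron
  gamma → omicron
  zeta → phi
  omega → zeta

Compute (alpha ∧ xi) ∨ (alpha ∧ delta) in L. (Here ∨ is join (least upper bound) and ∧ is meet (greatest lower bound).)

alpha ∧ xi = xi
alpha ∧ delta = delta
xi ∨ delta = alpha

alpha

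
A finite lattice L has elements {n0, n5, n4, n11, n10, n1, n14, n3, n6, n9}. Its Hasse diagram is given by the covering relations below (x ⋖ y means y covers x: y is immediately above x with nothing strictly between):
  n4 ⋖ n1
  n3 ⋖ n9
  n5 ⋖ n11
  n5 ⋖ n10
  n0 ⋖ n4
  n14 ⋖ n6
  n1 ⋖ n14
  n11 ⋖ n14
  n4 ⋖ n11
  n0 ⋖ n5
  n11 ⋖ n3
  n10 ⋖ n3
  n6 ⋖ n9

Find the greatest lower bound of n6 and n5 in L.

Common lower bounds of {n6, n5}: n0, n5.
The greatest among these is n5.

n5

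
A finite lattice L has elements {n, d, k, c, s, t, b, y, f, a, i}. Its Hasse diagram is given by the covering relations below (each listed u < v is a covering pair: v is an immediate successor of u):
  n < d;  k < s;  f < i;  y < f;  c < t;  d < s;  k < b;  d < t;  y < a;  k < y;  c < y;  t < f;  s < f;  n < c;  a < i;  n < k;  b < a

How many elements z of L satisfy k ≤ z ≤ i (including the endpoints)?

7

The interval [k, i] = {a, b, f, i, k, s, y}, which has 7 elements.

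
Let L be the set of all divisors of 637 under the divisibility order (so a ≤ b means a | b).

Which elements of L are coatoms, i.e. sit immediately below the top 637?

49, 91

The coatoms are exactly the elements covered by 637: 49, 91.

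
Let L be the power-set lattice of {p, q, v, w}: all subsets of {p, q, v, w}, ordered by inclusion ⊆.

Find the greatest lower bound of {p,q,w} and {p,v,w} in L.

{p,w}

Common lower bounds of {{p,q,w}, {p,v,w}}: {p,w}, {p}, {w}, ∅.
The greatest among these is {p,w}.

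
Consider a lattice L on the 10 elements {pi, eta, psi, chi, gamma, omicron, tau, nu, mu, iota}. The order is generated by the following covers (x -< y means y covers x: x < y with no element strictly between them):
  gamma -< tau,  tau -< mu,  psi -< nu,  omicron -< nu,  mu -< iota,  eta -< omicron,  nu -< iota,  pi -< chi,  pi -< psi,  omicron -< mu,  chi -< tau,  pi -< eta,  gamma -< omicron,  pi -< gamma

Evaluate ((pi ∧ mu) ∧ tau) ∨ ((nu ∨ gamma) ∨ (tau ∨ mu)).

iota

pi ∧ mu = pi
pi ∧ tau = pi
nu ∨ gamma = nu
tau ∨ mu = mu
nu ∨ mu = iota
pi ∨ iota = iota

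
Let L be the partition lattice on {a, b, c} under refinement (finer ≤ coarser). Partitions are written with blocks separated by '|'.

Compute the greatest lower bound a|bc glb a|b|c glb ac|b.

a|b|c

Common lower bounds of {a|bc, a|b|c, ac|b}: a|b|c.
The greatest among these is a|b|c.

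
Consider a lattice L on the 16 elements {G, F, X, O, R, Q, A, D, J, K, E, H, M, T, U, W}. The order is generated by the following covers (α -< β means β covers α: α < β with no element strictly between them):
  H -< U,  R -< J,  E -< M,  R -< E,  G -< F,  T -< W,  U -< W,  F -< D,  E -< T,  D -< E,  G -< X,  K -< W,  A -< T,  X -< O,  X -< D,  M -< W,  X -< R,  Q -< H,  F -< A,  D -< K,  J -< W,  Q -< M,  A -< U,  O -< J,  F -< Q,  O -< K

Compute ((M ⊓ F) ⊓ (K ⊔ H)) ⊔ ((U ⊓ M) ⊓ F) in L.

F

M ∧ F = F
K ∨ H = W
F ∧ W = F
U ∧ M = Q
Q ∧ F = F
F ∨ F = F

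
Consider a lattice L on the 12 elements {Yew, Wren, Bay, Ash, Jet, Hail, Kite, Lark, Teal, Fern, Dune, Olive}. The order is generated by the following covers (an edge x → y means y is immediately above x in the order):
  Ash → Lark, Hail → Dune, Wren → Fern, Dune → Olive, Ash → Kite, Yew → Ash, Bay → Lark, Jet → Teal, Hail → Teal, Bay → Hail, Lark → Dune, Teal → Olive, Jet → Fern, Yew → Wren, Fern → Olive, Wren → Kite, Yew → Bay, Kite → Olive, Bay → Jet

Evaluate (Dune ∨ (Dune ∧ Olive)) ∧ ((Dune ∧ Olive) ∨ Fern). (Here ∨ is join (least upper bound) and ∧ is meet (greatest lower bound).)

Dune

Dune ∧ Olive = Dune
Dune ∨ Dune = Dune
Dune ∧ Olive = Dune
Dune ∨ Fern = Olive
Dune ∧ Olive = Dune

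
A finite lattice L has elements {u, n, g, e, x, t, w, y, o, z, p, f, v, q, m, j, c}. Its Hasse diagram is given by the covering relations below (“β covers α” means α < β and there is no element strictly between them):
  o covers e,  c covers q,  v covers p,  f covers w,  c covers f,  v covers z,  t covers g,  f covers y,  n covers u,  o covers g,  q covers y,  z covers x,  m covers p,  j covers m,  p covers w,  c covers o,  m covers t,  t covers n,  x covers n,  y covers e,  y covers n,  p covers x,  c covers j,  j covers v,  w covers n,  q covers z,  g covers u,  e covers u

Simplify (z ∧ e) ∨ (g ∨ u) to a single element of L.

z ∧ e = u
g ∨ u = g
u ∨ g = g

g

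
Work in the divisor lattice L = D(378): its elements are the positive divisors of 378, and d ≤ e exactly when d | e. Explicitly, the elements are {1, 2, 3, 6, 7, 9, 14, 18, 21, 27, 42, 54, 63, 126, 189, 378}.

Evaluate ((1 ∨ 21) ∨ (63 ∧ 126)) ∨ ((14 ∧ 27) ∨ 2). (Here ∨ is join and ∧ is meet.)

1 ∨ 21 = 21
63 ∧ 126 = 63
21 ∨ 63 = 63
14 ∧ 27 = 1
1 ∨ 2 = 2
63 ∨ 2 = 126

126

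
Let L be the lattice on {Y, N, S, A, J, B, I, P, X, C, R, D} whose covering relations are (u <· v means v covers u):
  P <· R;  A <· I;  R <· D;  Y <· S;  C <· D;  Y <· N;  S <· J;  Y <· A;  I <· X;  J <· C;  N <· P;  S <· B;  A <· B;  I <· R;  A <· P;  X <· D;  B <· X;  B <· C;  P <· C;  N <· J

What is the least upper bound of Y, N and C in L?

C

Common upper bounds of {Y, N, C}: C, D.
The least among these is C.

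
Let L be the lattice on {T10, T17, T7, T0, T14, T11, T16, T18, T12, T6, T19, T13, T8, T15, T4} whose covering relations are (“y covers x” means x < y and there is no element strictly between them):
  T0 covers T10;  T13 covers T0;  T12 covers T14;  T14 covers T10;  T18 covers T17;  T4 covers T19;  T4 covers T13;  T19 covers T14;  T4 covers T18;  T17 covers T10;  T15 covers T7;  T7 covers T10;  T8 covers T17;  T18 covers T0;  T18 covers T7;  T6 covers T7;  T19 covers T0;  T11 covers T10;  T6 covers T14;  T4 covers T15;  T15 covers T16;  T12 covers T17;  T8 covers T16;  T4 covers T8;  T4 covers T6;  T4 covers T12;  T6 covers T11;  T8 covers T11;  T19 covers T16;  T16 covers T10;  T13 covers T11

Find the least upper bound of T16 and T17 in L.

Common upper bounds of {T16, T17}: T4, T8.
The least among these is T8.

T8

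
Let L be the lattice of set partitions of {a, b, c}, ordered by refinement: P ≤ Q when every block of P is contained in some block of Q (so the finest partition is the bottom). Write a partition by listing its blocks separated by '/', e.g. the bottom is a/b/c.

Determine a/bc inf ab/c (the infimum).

a/b/c

Common lower bounds of {a/bc, ab/c}: a/b/c.
The greatest among these is a/b/c.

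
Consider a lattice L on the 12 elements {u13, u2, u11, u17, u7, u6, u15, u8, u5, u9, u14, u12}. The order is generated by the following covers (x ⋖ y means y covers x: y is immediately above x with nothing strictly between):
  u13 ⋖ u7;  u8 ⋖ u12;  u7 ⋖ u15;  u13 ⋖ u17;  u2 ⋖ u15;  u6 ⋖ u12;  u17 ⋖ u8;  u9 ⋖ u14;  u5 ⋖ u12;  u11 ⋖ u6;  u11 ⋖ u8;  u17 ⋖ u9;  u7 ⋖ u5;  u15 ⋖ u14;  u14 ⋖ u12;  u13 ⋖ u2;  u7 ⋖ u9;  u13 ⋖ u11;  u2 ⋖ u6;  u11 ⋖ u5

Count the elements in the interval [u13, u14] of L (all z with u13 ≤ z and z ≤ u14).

7

The interval [u13, u14] = {u13, u14, u15, u17, u2, u7, u9}, which has 7 elements.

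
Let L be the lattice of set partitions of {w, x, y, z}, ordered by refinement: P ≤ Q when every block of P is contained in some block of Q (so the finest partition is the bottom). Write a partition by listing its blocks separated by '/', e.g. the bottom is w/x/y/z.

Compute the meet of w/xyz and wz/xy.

w/xy/z

The meet (common refinement) of w/xyz and wz/xy intersects blocks pairwise, giving w/xy/z.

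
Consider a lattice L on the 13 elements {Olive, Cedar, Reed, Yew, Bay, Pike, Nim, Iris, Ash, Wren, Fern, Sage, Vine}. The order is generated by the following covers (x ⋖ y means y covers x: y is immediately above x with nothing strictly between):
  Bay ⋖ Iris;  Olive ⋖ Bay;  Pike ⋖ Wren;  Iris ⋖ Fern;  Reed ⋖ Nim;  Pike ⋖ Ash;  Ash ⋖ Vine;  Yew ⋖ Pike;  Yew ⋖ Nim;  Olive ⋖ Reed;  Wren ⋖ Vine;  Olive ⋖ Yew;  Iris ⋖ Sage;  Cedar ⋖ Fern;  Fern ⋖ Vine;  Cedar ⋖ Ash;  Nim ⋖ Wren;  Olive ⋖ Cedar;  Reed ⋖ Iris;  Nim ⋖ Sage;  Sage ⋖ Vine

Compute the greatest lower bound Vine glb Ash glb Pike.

Pike

Common lower bounds of {Vine, Ash, Pike}: Olive, Pike, Yew.
The greatest among these is Pike.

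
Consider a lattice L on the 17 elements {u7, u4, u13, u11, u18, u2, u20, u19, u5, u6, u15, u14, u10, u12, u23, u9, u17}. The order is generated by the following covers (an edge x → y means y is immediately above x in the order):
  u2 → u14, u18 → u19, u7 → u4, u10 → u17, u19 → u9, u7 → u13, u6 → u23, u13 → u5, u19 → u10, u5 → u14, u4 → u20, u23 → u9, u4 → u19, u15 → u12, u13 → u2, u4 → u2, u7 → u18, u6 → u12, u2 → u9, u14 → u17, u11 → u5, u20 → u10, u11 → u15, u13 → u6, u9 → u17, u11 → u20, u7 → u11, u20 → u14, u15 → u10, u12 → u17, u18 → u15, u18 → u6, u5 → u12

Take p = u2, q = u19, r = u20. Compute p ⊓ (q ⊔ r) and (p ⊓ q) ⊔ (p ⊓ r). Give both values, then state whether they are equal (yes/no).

u4; u4; yes

q ⊔ r = u10, so p ⊓ (q ⊔ r) = u2 ⊓ u10 = u4.
p ⊓ q = u4 and p ⊓ r = u4, so (p ⊓ q) ⊔ (p ⊓ r) = u4 ⊔ u4 = u4.
Equal: yes.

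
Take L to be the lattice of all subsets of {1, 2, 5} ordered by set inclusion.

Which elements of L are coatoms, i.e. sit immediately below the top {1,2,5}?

{1,2}, {1,5}, {2,5}

The coatoms are exactly the elements covered by {1,2,5}: {1,2}, {1,5}, {2,5}.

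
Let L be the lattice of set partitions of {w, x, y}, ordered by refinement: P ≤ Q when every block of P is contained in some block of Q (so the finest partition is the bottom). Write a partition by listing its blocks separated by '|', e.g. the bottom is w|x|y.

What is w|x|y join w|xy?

Common upper bounds of {w|x|y, w|xy}: wxy, w|xy.
The least among these is w|xy.

w|xy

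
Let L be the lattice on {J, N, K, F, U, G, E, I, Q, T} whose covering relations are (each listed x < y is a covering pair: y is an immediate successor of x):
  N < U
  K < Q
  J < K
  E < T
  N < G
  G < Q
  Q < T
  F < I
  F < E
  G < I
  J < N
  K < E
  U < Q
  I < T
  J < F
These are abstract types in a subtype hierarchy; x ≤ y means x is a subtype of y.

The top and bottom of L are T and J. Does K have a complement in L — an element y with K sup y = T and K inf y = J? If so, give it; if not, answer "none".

I

Need y with K ∨ y = T and K ∧ y = J.
Checking each element gives: I.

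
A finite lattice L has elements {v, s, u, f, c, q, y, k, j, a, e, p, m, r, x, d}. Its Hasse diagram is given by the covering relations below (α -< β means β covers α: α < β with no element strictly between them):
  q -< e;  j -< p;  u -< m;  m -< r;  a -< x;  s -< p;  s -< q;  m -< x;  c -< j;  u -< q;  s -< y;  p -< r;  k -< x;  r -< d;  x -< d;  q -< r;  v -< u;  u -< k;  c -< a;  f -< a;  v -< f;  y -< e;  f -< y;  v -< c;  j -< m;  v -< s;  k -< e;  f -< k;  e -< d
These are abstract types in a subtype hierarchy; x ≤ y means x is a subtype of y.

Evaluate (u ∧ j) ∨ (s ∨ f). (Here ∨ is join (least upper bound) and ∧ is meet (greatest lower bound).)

u ∧ j = v
s ∨ f = y
v ∨ y = y

y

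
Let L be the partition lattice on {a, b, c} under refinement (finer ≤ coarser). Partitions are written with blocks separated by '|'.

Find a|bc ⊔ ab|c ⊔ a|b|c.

abc

The join of a|bc, ab|c, a|b|c merges any blocks that overlap across the partitions, giving abc.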